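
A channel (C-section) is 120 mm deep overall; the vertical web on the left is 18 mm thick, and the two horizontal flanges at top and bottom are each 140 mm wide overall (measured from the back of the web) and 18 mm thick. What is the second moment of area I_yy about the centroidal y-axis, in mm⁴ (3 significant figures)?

I_yy ≈ 1.26 × 10⁷ mm⁴

Split into non-overlapping primitives; take the origin at the lower-left of the bounding box.
Web: 18 × 120, A = 2 160 mm², x = 9 mm, Ī = 58 320 mm⁴.
Top flange (beyond web): 122 × 18, A = 2 196 mm², x = 79 mm, Ī = 2 723 772 mm⁴.
Bottom flange (beyond web): 122 × 18, A = 2 196 mm², x = 79 mm, Ī = 2 723 772 mm⁴.
Centroid: x̄ = ΣA·x / ΣA = 55.923 mm.
Transfer each piece to the centroidal y-axis using Ī + A·d² with d = x − 55.923:
  web: d = -46.923 mm → contributes +4 814 154 mm⁴
  top flange (beyond web): d = 23.077 mm → contributes +3 893 239 mm⁴
  bottom flange (beyond web): d = 23.077 mm → contributes +3 893 239 mm⁴
Total I = 12 600 633 mm⁴.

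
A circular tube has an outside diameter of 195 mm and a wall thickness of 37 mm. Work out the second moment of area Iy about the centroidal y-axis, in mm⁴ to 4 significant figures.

Split into non-overlapping primitives; take the origin at the lower-left of the bounding box.
Outer circle: ⌀195, A = 29864.8 mm², x = 97.5 mm, Ī = 70 975 481 mm⁴.
Bore (subtracted): ⌀121, A = 11 499 mm², x = 97.5 mm, Ī = 10 522 317 mm⁴.
By symmetry the centroid is at mid-width, x̄ = 97.5 mm.
All pieces are centred on the centroidal y-axis, so I = ΣĪ (holes subtracted) = 60 453 164 mm⁴.

Iy ≈ 6.045 × 10⁷ mm⁴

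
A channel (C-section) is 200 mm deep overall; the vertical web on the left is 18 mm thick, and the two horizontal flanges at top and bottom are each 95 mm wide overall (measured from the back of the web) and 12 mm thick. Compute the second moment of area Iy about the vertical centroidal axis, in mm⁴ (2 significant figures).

Break the section into simple shapes (no overlaps), measuring from the bottom-left corner of the bounding box.
Web: 18 × 200, A = 3 600 mm², x = 9 mm, Ī = 97 200 mm⁴.
Top flange (beyond web): 77 × 12, A = 924 mm², x = 56.5 mm, Ī = 456 533 mm⁴.
Bottom flange (beyond web): 77 × 12, A = 924 mm², x = 56.5 mm, Ī = 456 533 mm⁴.
Centroid: x̄ = ΣA·x / ΣA = 25.11 mm.
Transfer each piece to the vertical centroidal axis using Ī + A·d² with d = x − 25.11:
  web: d = -16.11 mm → contributes +1 031 786 mm⁴
  top flange (beyond web): d = 31.39 mm → contributes +1 366 844 mm⁴
  bottom flange (beyond web): d = 31.39 mm → contributes +1 366 844 mm⁴
Total I = 3 765 475 mm⁴.

Iy ≈ 3.8 × 10⁶ mm⁴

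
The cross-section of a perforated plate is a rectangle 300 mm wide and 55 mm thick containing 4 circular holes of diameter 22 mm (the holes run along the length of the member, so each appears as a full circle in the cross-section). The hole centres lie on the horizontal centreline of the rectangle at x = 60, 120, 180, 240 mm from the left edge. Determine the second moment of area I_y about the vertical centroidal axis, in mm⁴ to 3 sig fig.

Break the section into simple shapes (no overlaps), measuring from the bottom-left corner of the bounding box.
Plate: 300 × 55, A = 16 500 mm², x = 150 mm, Ī = 123 750 000 mm⁴.
Hole 1 (subtracted): ⌀22, A = 380.13 mm², x = 60 mm, Ī = 11 499 mm⁴.
Hole 2 (subtracted): ⌀22, A = 380.13 mm², x = 120 mm, Ī = 11 499 mm⁴.
Hole 3 (subtracted): ⌀22, A = 380.13 mm², x = 180 mm, Ī = 11 499 mm⁴.
Hole 4 (subtracted): ⌀22, A = 380.13 mm², x = 240 mm, Ī = 11 499 mm⁴.
By symmetry the centroid is at mid-width, x̄ = 150 mm.
Transfer each piece to the vertical centroidal axis using Ī + A·d² with d = x − 150:
  plate: d = 0 mm → contributes +123 750 000 mm⁴
  hole 1: d = -90 mm → contributes −3 090 574 mm⁴
  hole 2: d = -30 mm → contributes −353 618 mm⁴
  hole 3: d = 30 mm → contributes −353 618 mm⁴
  hole 4: d = 90 mm → contributes −3 090 574 mm⁴
Total I = 116 861 615 mm⁴.

I_y ≈ 1.17 × 10⁸ mm⁴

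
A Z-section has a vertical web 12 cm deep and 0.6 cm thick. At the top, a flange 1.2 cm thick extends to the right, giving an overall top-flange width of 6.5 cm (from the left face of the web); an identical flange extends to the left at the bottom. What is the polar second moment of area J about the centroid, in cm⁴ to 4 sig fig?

Treat the section as a set of non-overlapping primitives; coordinates are from the bounding-box lower-left.
Web: 0.6 × 12, A = 7.2 cm², y = 6 cm, Ī = 86.4 cm⁴.
Top flange (beyond web): 5.9 × 1.2, A = 7.08 cm², y = 11.4 cm, Ī = 0.8496 cm⁴.
Bottom flange (beyond web): 5.9 × 1.2, A = 7.08 cm², y = 0.6 cm, Ī = 0.8496 cm⁴.
Centroid: ȳ = ΣA·y / ΣA = 6 cm.
Transfer each piece to the centroidal x-axis using Ī + A·d² with d = y − 6:
  web: d = 0 cm → contributes +86.4 cm⁴
  top flange (beyond web): d = 5.4 cm → contributes +207.302 cm⁴
  bottom flange (beyond web): d = -5.4 cm → contributes +207.302 cm⁴
Total I = 501.005 cm⁴.
For the y-axis: x̄ = 6.2 cm.
Repeating about the centroidal y-axis gives I_y = 190.857 cm⁴.
Polar second moment: J = I_x + I_y = 691.862 cm⁴.

J ≈ 691.9 cm⁴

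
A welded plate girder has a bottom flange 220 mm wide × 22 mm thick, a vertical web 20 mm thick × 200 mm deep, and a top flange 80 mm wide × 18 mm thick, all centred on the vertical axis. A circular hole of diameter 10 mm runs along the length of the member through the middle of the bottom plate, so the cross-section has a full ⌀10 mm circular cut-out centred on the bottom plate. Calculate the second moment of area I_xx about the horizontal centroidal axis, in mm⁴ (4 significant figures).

Split into non-overlapping primitives; take the origin at the lower-left of the bounding box.
Bottom plate: 220 × 22, A = 4 840 mm², y = 11 mm, Ī = 195 213 mm⁴.
Web plate: 20 × 200, A = 4 000 mm², y = 122 mm, Ī = 13 333 333 mm⁴.
Top plate: 80 × 18, A = 1 440 mm², y = 231 mm, Ī = 38 880 mm⁴.
Hole (subtracted): ⌀10, A = 78.5398 mm², y = 11 mm, Ī = 490.874 mm⁴.
Centroid: ȳ = ΣA·y / ΣA = 85.5776 mm.
Transfer each piece to the horizontal centroidal axis using Ī + A·d² with d = y − 85.5776:
  bottom plate: d = -74.5776 mm → contributes +27 114 385 mm⁴
  web plate: d = 36.4224 mm → contributes +18 639 710 mm⁴
  top plate: d = 145.422 mm → contributes +30 491 548 mm⁴
  hole: d = -74.5776 mm → contributes −437 315 mm⁴
Total I = 75 808 329 mm⁴.

I_xx ≈ 7.581 × 10⁷ mm⁴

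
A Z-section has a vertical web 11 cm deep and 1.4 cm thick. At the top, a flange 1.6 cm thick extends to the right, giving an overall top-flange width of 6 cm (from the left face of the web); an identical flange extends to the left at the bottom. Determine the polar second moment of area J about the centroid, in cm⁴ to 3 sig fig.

Decompose the section into non-overlapping parts with the origin at the bottom-left of its bounding rectangle.
Web: 1.4 × 11, A = 15.4 cm², y = 5.5 cm, Ī = 155.28 cm⁴.
Top flange (beyond web): 4.6 × 1.6, A = 7.36 cm², y = 10.2 cm, Ī = 1.5701 cm⁴.
Bottom flange (beyond web): 4.6 × 1.6, A = 7.36 cm², y = 0.8 cm, Ī = 1.5701 cm⁴.
Centroid: ȳ = ΣA·y / ΣA = 5.5 cm.
Transfer each piece to the centroidal x-axis using Ī + A·d² with d = y − 5.5:
  web: d = 0 cm → contributes +155.28 cm⁴
  top flange (beyond web): d = 4.7 cm → contributes +164.15 cm⁴
  bottom flange (beyond web): d = -4.7 cm → contributes +164.15 cm⁴
Total I = 483.59 cm⁴.
For the y-axis: x̄ = 5.3 cm.
Repeating about the centroidal y-axis gives I_y = 160.95 cm⁴.
Polar second moment: J = I_x + I_y = 644.54 cm⁴.

J ≈ 645 cm⁴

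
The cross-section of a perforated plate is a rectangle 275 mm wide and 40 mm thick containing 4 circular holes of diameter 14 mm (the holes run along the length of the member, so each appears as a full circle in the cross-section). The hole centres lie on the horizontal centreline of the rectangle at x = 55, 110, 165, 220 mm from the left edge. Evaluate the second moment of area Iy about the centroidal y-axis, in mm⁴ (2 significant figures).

Iy ≈ 6.7 × 10⁷ mm⁴

Split into non-overlapping primitives; take the origin at the lower-left of the bounding box.
Plate: 275 × 40, A = 11 000 mm², x = 137.5 mm, Ī = 69 322 917 mm⁴.
Hole 1 (subtracted): ⌀14, A = 153.9 mm², x = 55 mm, Ī = 1 886 mm⁴.
Hole 2 (subtracted): ⌀14, A = 153.9 mm², x = 110 mm, Ī = 1 886 mm⁴.
Hole 3 (subtracted): ⌀14, A = 153.9 mm², x = 165 mm, Ī = 1 886 mm⁴.
Hole 4 (subtracted): ⌀14, A = 153.9 mm², x = 220 mm, Ī = 1 886 mm⁴.
By symmetry the centroid is at mid-width, x̄ = 137.5 mm.
Transfer each piece to the centroidal y-axis using Ī + A·d² with d = x − 137.5:
  plate: d = 0 mm → contributes +69 322 917 mm⁴
  hole 1: d = -82.5 mm → contributes −1 049 627 mm⁴
  hole 2: d = -27.5 mm → contributes −118 301 mm⁴
  hole 3: d = 27.5 mm → contributes −118 301 mm⁴
  hole 4: d = 82.5 mm → contributes −1 049 627 mm⁴
Total I = 66 987 061 mm⁴.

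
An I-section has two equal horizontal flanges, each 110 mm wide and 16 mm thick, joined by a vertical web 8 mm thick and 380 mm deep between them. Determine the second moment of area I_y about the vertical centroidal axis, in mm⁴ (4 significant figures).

Break the section into simple shapes (no overlaps), measuring from the bottom-left corner of the bounding box.
Bottom flange: 110 × 16, A = 1 760 mm², x = 55 mm, Ī = 1 774 667 mm⁴.
Web: 8 × 380, A = 3 040 mm², x = 55 mm, Ī = 16213.3 mm⁴.
Top flange: 110 × 16, A = 1 760 mm², x = 55 mm, Ī = 1 774 667 mm⁴.
By symmetry the centroid is at mid-width, x̄ = 55 mm.
All pieces are centred on the vertical centroidal axis, so I = ΣĪ = 3 565 547 mm⁴.

I_y ≈ 3.566 × 10⁶ mm⁴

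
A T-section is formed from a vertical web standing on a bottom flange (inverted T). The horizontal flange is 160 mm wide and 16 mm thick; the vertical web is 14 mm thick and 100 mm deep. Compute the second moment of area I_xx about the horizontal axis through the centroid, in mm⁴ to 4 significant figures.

I_xx ≈ 4.266 × 10⁶ mm⁴

Split into non-overlapping primitives; take the origin at the lower-left of the bounding box.
Flange: 160 × 16, A = 2 560 mm², y = 8 mm, Ī = 54613.3 mm⁴.
Web: 14 × 100, A = 1 400 mm², y = 66 mm, Ī = 1 166 667 mm⁴.
Centroid: ȳ = ΣA·y / ΣA = 28.5051 mm.
Transfer each piece to the horizontal axis through the centroid using Ī + A·d² with d = y − 28.5051:
  flange: d = -20.5051 mm → contributes +1 130 983 mm⁴
  web: d = 37.4949 mm → contributes +3 134 886 mm⁴
Total I = 4 265 870 mm⁴.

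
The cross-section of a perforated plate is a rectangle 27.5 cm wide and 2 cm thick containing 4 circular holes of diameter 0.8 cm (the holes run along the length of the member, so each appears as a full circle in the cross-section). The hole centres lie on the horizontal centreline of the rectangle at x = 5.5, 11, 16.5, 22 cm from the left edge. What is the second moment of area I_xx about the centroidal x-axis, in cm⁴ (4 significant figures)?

I_xx ≈ 18.25 cm⁴

Split into non-overlapping primitives; take the origin at the lower-left of the bounding box.
Plate: 27.5 × 2, A = 55 cm², y = 1 cm, Ī = 18.3333 cm⁴.
Hole 1 (subtracted): ⌀0.8, A = 0.502655 cm², y = 1 cm, Ī = 0.0201062 cm⁴.
Hole 2 (subtracted): ⌀0.8, A = 0.502655 cm², y = 1 cm, Ī = 0.0201062 cm⁴.
Hole 3 (subtracted): ⌀0.8, A = 0.502655 cm², y = 1 cm, Ī = 0.0201062 cm⁴.
Hole 4 (subtracted): ⌀0.8, A = 0.502655 cm², y = 1 cm, Ī = 0.0201062 cm⁴.
By symmetry the centroid is at mid-height, ȳ = 1 cm.
All pieces are centred on the centroidal x-axis, so I = ΣĪ (holes subtracted) = 18.2529 cm⁴.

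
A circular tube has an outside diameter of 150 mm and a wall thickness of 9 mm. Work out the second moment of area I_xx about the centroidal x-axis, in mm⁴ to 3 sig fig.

Decompose the section into non-overlapping parts with the origin at the bottom-left of its bounding rectangle.
Outer circle: ⌀150, A = 17 671 mm², y = 75 mm, Ī = 24 850 489 mm⁴.
Bore (subtracted): ⌀132, A = 13 685 mm², y = 75 mm, Ī = 14 902 723 mm⁴.
By symmetry the centroid is at mid-height, ȳ = 75 mm.
All pieces are centred on the centroidal x-axis, so I = ΣĪ (holes subtracted) = 9 947 766 mm⁴.

I_xx ≈ 9.95 × 10⁶ mm⁴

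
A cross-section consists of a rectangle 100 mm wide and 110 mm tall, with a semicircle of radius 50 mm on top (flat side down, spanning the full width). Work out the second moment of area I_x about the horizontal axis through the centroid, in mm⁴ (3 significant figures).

Break the section into simple shapes (no overlaps), measuring from the bottom-left corner of the bounding box.
Rectangular body: 100 × 110, A = 11 000 mm², y = 55 mm, Ī = 11 091 667 mm⁴.
Semicircular cap: semicircle r = 50, A = 3 927 mm², y = 131.22 mm, Ī = 685 981 mm⁴.
Centroid: ȳ = ΣA·y / ΣA = 75.052 mm.
Transfer each piece to the horizontal axis through the centroid using Ī + A·d² with d = y − 75.052:
  rectangular body: d = -20.052 mm → contributes +15 514 630 mm⁴
  semicircular cap: d = 56.169 mm → contributes +13 075 263 mm⁴
Total I = 28 589 892 mm⁴.

I_x ≈ 2.86 × 10⁷ mm⁴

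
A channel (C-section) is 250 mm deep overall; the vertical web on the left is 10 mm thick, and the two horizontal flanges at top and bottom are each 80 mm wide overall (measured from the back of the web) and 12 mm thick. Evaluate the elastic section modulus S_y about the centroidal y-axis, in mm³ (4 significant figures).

Split into non-overlapping primitives; take the origin at the lower-left of the bounding box.
Web: 10 × 250, A = 2 500 mm², x = 5 mm, Ī = 20833.3 mm⁴.
Top flange (beyond web): 70 × 12, A = 840 mm², x = 45 mm, Ī = 343 000 mm⁴.
Bottom flange (beyond web): 70 × 12, A = 840 mm², x = 45 mm, Ī = 343 000 mm⁴.
Centroid: x̄ = ΣA·x / ΣA = 21.0766 mm.
Transfer each piece to the centroidal y-axis using Ī + A·d² with d = x − 21.0766:
  web: d = -16.0766 mm → contributes +666 972 mm⁴
  top flange (beyond web): d = 23.9234 mm → contributes +823 758 mm⁴
  bottom flange (beyond web): d = 23.9234 mm → contributes +823 758 mm⁴
Total I = 2 314 489 mm⁴.
Extreme fibre distance c = 58.9234 mm; S = I/c = 39279.6 mm³.

S_y ≈ 3.928 × 10⁴ mm³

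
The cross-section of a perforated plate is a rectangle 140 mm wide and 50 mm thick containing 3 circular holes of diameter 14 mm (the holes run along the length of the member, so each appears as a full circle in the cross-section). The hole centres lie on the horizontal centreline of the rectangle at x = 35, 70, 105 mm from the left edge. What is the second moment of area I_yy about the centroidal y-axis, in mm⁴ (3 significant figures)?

Decompose the section into non-overlapping parts with the origin at the bottom-left of its bounding rectangle.
Plate: 140 × 50, A = 7 000 mm², x = 70 mm, Ī = 11 433 333 mm⁴.
Hole 1 (subtracted): ⌀14, A = 153.94 mm², x = 35 mm, Ī = 1885.7 mm⁴.
Hole 2 (subtracted): ⌀14, A = 153.94 mm², x = 70 mm, Ī = 1885.7 mm⁴.
Hole 3 (subtracted): ⌀14, A = 153.94 mm², x = 105 mm, Ī = 1885.7 mm⁴.
By symmetry the centroid is at mid-width, x̄ = 70 mm.
Transfer each piece to the centroidal y-axis using Ī + A·d² with d = x − 70:
  plate: d = 0 mm → contributes +11 433 333 mm⁴
  hole 1: d = -35 mm → contributes −190 460 mm⁴
  hole 2: d = 0 mm → contributes −1885.7 mm⁴
  hole 3: d = 35 mm → contributes −190 460 mm⁴
Total I = 11 050 528 mm⁴.

I_yy ≈ 1.11 × 10⁷ mm⁴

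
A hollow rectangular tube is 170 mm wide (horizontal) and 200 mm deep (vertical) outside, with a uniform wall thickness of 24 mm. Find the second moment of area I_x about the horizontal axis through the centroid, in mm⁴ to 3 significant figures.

Decompose the section into non-overlapping parts with the origin at the bottom-left of its bounding rectangle.
Outer rectangle: 170 × 200, A = 34 000 mm², y = 100 mm, Ī = 113 333 333 mm⁴.
Inner void (subtracted): 122 × 152, A = 18 544 mm², y = 100 mm, Ī = 35 703 381 mm⁴.
By symmetry the centroid is at mid-height, ȳ = 100 mm.
All pieces are centred on the horizontal axis through the centroid, so I = ΣĪ (holes subtracted) = 77 629 952 mm⁴.

I_x ≈ 7.76 × 10⁷ mm⁴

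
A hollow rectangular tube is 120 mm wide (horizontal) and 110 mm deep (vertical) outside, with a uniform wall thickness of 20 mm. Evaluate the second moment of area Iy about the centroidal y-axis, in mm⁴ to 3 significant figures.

Iy ≈ 1.29 × 10⁷ mm⁴

Treat the section as a set of non-overlapping primitives; coordinates are from the bounding-box lower-left.
Outer rectangle: 120 × 110, A = 13 200 mm², x = 60 mm, Ī = 15 840 000 mm⁴.
Inner void (subtracted): 80 × 70, A = 5 600 mm², x = 60 mm, Ī = 2 986 667 mm⁴.
By symmetry the centroid is at mid-width, x̄ = 60 mm.
All pieces are centred on the centroidal y-axis, so I = ΣĪ (holes subtracted) = 12 853 333 mm⁴.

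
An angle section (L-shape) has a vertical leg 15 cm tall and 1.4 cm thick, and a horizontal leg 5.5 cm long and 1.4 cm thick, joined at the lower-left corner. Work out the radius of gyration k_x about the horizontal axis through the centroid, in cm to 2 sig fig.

Split into non-overlapping primitives; take the origin at the lower-left of the bounding box.
Vertical leg: 1.4 × 15, A = 21 cm², y = 7.5 cm, Ī = 393.8 cm⁴.
Horizontal leg (remainder): 4.1 × 1.4, A = 5.74 cm², y = 0.7 cm, Ī = 0.9375 cm⁴.
Centroid: ȳ = ΣA·y / ΣA = 6.04 cm.
Transfer each piece to the horizontal axis through the centroid using Ī + A·d² with d = y − 6.04:
  vertical leg: d = 1.46 cm → contributes +438.5 cm⁴
  horizontal leg (remainder): d = -5.34 cm → contributes +164.6 cm⁴
Total I = 603.1 cm⁴.
Radius of gyration: k = √(I/A) = √(603.1 / 26.74) = 4.749 cm.

k_x ≈ 4.7 cm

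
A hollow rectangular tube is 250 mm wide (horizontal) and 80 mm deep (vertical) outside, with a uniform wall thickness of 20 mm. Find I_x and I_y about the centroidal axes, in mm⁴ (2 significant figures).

I_x ≈ 9.5 × 10⁶ mm⁴, I_y ≈ 7.3 × 10⁷ mm⁴

Break the section into simple shapes (no overlaps), measuring from the bottom-left corner of the bounding box.
Outer rectangle: 250 × 80, A = 20 000 mm², y = 40 mm, Ī = 10 666 667 mm⁴.
Inner void (subtracted): 210 × 40, A = 8 400 mm², y = 40 mm, Ī = 1 120 000 mm⁴.
By symmetry the centroid is at mid-height, ȳ = 40 mm.
All pieces are centred on the centroidal x-axis, so I = ΣĪ (holes subtracted) = 9 546 667 mm⁴.
Repeating about the centroidal y-axis gives I_y = 73 296 667 mm⁴.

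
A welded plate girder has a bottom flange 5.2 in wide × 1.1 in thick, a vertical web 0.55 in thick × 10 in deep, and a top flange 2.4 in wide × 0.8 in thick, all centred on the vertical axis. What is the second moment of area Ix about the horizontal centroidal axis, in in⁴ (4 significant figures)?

Ix ≈ 243.9 in⁴

Decompose the section into non-overlapping parts with the origin at the bottom-left of its bounding rectangle.
Bottom plate: 5.2 × 1.1, A = 5.72 in², y = 0.55 in, Ī = 0.576767 in⁴.
Web plate: 0.55 × 10, A = 5.5 in², y = 6.1 in, Ī = 45.8333 in⁴.
Top plate: 2.4 × 0.8, A = 1.92 in², y = 11.5 in, Ī = 0.1024 in⁴.
Centroid: ȳ = ΣA·y / ΣA = 4.47306 in.
Transfer each piece to the horizontal centroidal axis using Ī + A·d² with d = y − 4.47306:
  bottom plate: d = -3.92306 in → contributes +88.6098 in⁴
  web plate: d = 1.62694 in → contributes +60.3915 in⁴
  top plate: d = 7.02694 in → contributes +94.908 in⁴
Total I = 243.909 in⁴.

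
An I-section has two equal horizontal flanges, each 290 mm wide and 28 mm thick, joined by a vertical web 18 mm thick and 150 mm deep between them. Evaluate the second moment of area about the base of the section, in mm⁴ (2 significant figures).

I_base ≈ 3.4 × 10⁸ mm⁴

Break the section into simple shapes (no overlaps), measuring from the bottom-left corner of the bounding box.
Bottom flange: 290 × 28, A = 8 120 mm², y = 14 mm, Ī = 530 507 mm⁴.
Web: 18 × 150, A = 2 700 mm², y = 103 mm, Ī = 5 062 500 mm⁴.
Top flange: 290 × 28, A = 8 120 mm², y = 192 mm, Ī = 530 507 mm⁴.
Transfer each piece to the base of the section using Ī + A·d² with d = y − 0:
  bottom flange: d = 14 mm → contributes +2 122 027 mm⁴
  web: d = 103 mm → contributes +33 706 800 mm⁴
  top flange: d = 192 mm → contributes +299 866 187 mm⁴
Total I = 335 695 013 mm⁴.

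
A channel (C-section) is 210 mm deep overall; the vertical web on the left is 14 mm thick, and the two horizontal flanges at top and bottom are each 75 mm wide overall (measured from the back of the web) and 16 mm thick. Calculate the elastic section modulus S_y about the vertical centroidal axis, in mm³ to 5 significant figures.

Treat the section as a set of non-overlapping primitives; coordinates are from the bounding-box lower-left.
Web: 14 × 210, A = 2 940 mm², x = 7 mm, Ī = 48 020 mm⁴.
Top flange (beyond web): 61 × 16, A = 976 mm², x = 44.5 mm, Ī = 302641.3 mm⁴.
Bottom flange (beyond web): 61 × 16, A = 976 mm², x = 44.5 mm, Ī = 302641.3 mm⁴.
Centroid: x̄ = ΣA·x / ΣA = 21.96321 mm.
Transfer each piece to the vertical centroidal axis using Ī + A·d² with d = x − 21.96321:
  web: d = -14.96321 mm → contributes +706278.7 mm⁴
  top flange (beyond web): d = 22.53679 mm → contributes +798358.7 mm⁴
  bottom flange (beyond web): d = 22.53679 mm → contributes +798358.7 mm⁴
Total I = 2 302 996 mm⁴.
Extreme fibre distance c = 53.03679 mm; S = I/c = 43422.61 mm³.

S_y ≈ 4.3423 × 10⁴ mm³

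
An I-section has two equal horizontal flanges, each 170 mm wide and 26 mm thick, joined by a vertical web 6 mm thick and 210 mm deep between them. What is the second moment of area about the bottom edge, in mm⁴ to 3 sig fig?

I_base ≈ 3.02 × 10⁸ mm⁴

Break the section into simple shapes (no overlaps), measuring from the bottom-left corner of the bounding box.
Bottom flange: 170 × 26, A = 4 420 mm², y = 13 mm, Ī = 248 993 mm⁴.
Web: 6 × 210, A = 1 260 mm², y = 131 mm, Ī = 4 630 500 mm⁴.
Top flange: 170 × 26, A = 4 420 mm², y = 249 mm, Ī = 248 993 mm⁴.
Transfer each piece to the bottom edge using Ī + A·d² with d = y − 0:
  bottom flange: d = 13 mm → contributes +995 973 mm⁴
  web: d = 131 mm → contributes +26 253 360 mm⁴
  top flange: d = 249 mm → contributes +274 293 413 mm⁴
Total I = 301 542 747 mm⁴.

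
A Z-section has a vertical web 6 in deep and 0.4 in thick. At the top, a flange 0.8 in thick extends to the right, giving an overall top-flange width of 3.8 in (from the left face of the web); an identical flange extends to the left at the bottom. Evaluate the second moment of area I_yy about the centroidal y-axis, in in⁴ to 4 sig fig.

Break the section into simple shapes (no overlaps), measuring from the bottom-left corner of the bounding box.
Web: 0.4 × 6, A = 2.4 in², x = 3.6 in, Ī = 0.032 in⁴.
Top flange (beyond web): 3.4 × 0.8, A = 2.72 in², x = 5.5 in, Ī = 2.62027 in⁴.
Bottom flange (beyond web): 3.4 × 0.8, A = 2.72 in², x = 1.7 in, Ī = 2.62027 in⁴.
Centroid: x̄ = ΣA·x / ΣA = 3.6 in.
Transfer each piece to the centroidal y-axis using Ī + A·d² with d = x − 3.6:
  web: d = 0 in → contributes +0.032 in⁴
  top flange (beyond web): d = 1.9 in → contributes +12.4395 in⁴
  bottom flange (beyond web): d = -1.9 in → contributes +12.4395 in⁴
Total I = 24.9109 in⁴.

I_yy ≈ 24.91 in⁴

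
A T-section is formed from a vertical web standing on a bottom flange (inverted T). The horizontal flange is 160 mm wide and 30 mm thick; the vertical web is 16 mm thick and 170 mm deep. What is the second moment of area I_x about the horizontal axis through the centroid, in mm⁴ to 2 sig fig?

I_x ≈ 2.4 × 10⁷ mm⁴

Break the section into simple shapes (no overlaps), measuring from the bottom-left corner of the bounding box.
Flange: 160 × 30, A = 4 800 mm², y = 15 mm, Ī = 360 000 mm⁴.
Web: 16 × 170, A = 2 720 mm², y = 115 mm, Ī = 6 550 667 mm⁴.
Centroid: ȳ = ΣA·y / ΣA = 51.17 mm.
Transfer each piece to the horizontal axis through the centroid using Ī + A·d² with d = y − 51.17:
  flange: d = -36.17 mm → contributes +6 639 765 mm⁴
  web: d = 63.83 mm → contributes +17 632 604 mm⁴
Total I = 24 272 369 mm⁴.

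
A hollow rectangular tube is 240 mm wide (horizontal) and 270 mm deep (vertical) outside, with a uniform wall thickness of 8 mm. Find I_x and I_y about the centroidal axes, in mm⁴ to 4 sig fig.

Treat the section as a set of non-overlapping primitives; coordinates are from the bounding-box lower-left.
Outer rectangle: 240 × 270, A = 64 800 mm², y = 135 mm, Ī = 393 660 000 mm⁴.
Inner void (subtracted): 224 × 254, A = 56 896 mm², y = 135 mm, Ī = 305 891 861 mm⁴.
By symmetry the centroid is at mid-height, ȳ = 135 mm.
All pieces are centred on the centroidal x-axis, so I = ΣĪ (holes subtracted) = 87 768 139 mm⁴.
Repeating about the centroidal y-axis gives I_y = 73 138 859 mm⁴.

I_x ≈ 8.777 × 10⁷ mm⁴, I_y ≈ 7.314 × 10⁷ mm⁴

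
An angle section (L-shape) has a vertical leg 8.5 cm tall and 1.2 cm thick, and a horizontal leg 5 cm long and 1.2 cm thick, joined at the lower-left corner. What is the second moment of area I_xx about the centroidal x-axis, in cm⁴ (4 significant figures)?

I_xx ≈ 103.9 cm⁴

Treat the section as a set of non-overlapping primitives; coordinates are from the bounding-box lower-left.
Vertical leg: 1.2 × 8.5, A = 10.2 cm², y = 4.25 cm, Ī = 61.4125 cm⁴.
Horizontal leg (remainder): 3.8 × 1.2, A = 4.56 cm², y = 0.6 cm, Ī = 0.5472 cm⁴.
Centroid: ȳ = ΣA·y / ΣA = 3.12236 cm.
Transfer each piece to the centroidal x-axis using Ī + A·d² with d = y − 3.12236:
  vertical leg: d = 1.12764 cm → contributes +74.3826 cm⁴
  horizontal leg (remainder): d = -2.52236 cm → contributes +29.5592 cm⁴
Total I = 103.942 cm⁴.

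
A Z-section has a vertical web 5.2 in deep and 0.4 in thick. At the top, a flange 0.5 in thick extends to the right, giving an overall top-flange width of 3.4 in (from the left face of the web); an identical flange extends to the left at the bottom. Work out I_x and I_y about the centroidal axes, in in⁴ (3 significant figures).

Break the section into simple shapes (no overlaps), measuring from the bottom-left corner of the bounding box.
Web: 0.4 × 5.2, A = 2.08 in², y = 2.6 in, Ī = 4.6869 in⁴.
Top flange (beyond web): 3 × 0.5, A = 1.5 in², y = 4.95 in, Ī = 0.03125 in⁴.
Bottom flange (beyond web): 3 × 0.5, A = 1.5 in², y = 0.25 in, Ī = 0.03125 in⁴.
Centroid: ȳ = ΣA·y / ΣA = 2.6 in.
Transfer each piece to the centroidal x-axis using Ī + A·d² with d = y − 2.6:
  web: d = 0 in → contributes +4.6869 in⁴
  top flange (beyond web): d = 2.35 in → contributes +8.315 in⁴
  bottom flange (beyond web): d = -2.35 in → contributes +8.315 in⁴
Total I = 21.317 in⁴.
For the y-axis: x̄ = 3.2 in.
Repeating about the centroidal y-axis gives I_y = 10.948 in⁴.

I_x ≈ 21.3 in⁴, I_y ≈ 10.9 in⁴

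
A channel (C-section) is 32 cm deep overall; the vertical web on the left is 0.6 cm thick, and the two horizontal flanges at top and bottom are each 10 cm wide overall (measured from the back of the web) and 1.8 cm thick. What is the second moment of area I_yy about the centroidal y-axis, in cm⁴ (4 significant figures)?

Split into non-overlapping primitives; take the origin at the lower-left of the bounding box.
Web: 0.6 × 32, A = 19.2 cm², x = 0.3 cm, Ī = 0.576 cm⁴.
Top flange (beyond web): 9.4 × 1.8, A = 16.92 cm², x = 5.3 cm, Ī = 124.588 cm⁴.
Bottom flange (beyond web): 9.4 × 1.8, A = 16.92 cm², x = 5.3 cm, Ī = 124.588 cm⁴.
Centroid: x̄ = ΣA·x / ΣA = 3.49005 cm.
Transfer each piece to the centroidal y-axis using Ī + A·d² with d = x − 3.49005:
  web: d = -3.19005 cm → contributes +195.963 cm⁴
  top flange (beyond web): d = 1.80995 cm → contributes +180.016 cm⁴
  bottom flange (beyond web): d = 1.80995 cm → contributes +180.016 cm⁴
Total I = 555.996 cm⁴.

I_yy ≈ 556.0 cm⁴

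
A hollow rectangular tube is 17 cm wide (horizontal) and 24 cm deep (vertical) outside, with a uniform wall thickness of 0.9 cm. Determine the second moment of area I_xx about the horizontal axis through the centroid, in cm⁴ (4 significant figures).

I_xx ≈ 5725 cm⁴

Treat the section as a set of non-overlapping primitives; coordinates are from the bounding-box lower-left.
Outer rectangle: 17 × 24, A = 408 cm², y = 12 cm, Ī = 19 584 cm⁴.
Inner void (subtracted): 15.2 × 22.2, A = 337.44 cm², y = 12 cm, Ī = 13858.7 cm⁴.
By symmetry the centroid is at mid-height, ȳ = 12 cm.
All pieces are centred on the horizontal axis through the centroid, so I = ΣĪ (holes subtracted) = 5725.34 cm⁴.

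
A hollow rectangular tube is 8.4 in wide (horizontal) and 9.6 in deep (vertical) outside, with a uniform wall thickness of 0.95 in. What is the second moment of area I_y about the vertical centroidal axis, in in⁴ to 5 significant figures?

I_y ≈ 297.95 in⁴

Break the section into simple shapes (no overlaps), measuring from the bottom-left corner of the bounding box.
Outer rectangle: 8.4 × 9.6, A = 80.64 in², x = 4.2 in, Ī = 474.1632 in⁴.
Inner void (subtracted): 6.5 × 7.7, A = 50.05 in², x = 4.2 in, Ī = 176.2177 in⁴.
By symmetry the centroid is at mid-width, x̄ = 4.2 in.
All pieces are centred on the vertical centroidal axis, so I = ΣĪ (holes subtracted) = 297.9455 in⁴.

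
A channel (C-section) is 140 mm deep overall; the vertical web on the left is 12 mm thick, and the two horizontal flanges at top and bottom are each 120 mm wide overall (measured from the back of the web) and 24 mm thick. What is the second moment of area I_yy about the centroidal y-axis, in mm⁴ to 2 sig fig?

I_yy ≈ 9.6 × 10⁶ mm⁴

Split into non-overlapping primitives; take the origin at the lower-left of the bounding box.
Web: 12 × 140, A = 1 680 mm², x = 6 mm, Ī = 20 160 mm⁴.
Top flange (beyond web): 108 × 24, A = 2 592 mm², x = 66 mm, Ī = 2 519 424 mm⁴.
Bottom flange (beyond web): 108 × 24, A = 2 592 mm², x = 66 mm, Ī = 2 519 424 mm⁴.
Centroid: x̄ = ΣA·x / ΣA = 51.31 mm.
Transfer each piece to the centroidal y-axis using Ī + A·d² with d = x − 51.31:
  web: d = -45.31 mm → contributes +3 469 907 mm⁴
  top flange (beyond web): d = 14.69 mm → contributes +3 078 411 mm⁴
  bottom flange (beyond web): d = 14.69 mm → contributes +3 078 411 mm⁴
Total I = 9 626 728 mm⁴.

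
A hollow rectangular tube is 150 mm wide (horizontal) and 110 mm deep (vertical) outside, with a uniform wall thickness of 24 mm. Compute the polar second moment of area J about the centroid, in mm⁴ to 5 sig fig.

Split into non-overlapping primitives; take the origin at the lower-left of the bounding box.
Outer rectangle: 150 × 110, A = 16 500 mm², y = 55 mm, Ī = 16 637 500 mm⁴.
Inner void (subtracted): 102 × 62, A = 6 324 mm², y = 55 mm, Ī = 2 025 788 mm⁴.
By symmetry the centroid is at mid-height, ȳ = 55 mm.
All pieces are centred on the centroidal x-axis, so I = ΣĪ (holes subtracted) = 14 611 712 mm⁴.
Repeating about the centroidal y-axis gives I_y = 25 454 592 mm⁴.
Polar second moment: J = I_x + I_y = 40 066 304 mm⁴.

J ≈ 4.0066 × 10⁷ mm⁴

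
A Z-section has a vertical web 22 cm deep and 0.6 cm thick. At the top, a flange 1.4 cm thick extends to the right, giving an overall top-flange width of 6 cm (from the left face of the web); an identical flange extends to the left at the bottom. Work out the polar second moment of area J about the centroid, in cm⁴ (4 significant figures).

J ≈ 2312 cm⁴

Break the section into simple shapes (no overlaps), measuring from the bottom-left corner of the bounding box.
Web: 0.6 × 22, A = 13.2 cm², y = 11 cm, Ī = 532.4 cm⁴.
Top flange (beyond web): 5.4 × 1.4, A = 7.56 cm², y = 21.3 cm, Ī = 1.2348 cm⁴.
Bottom flange (beyond web): 5.4 × 1.4, A = 7.56 cm², y = 0.7 cm, Ī = 1.2348 cm⁴.
Centroid: ȳ = ΣA·y / ΣA = 11 cm.
Transfer each piece to the centroidal x-axis using Ī + A·d² with d = y − 11:
  web: d = 0 cm → contributes +532.4 cm⁴
  top flange (beyond web): d = 10.3 cm → contributes +803.275 cm⁴
  bottom flange (beyond web): d = -10.3 cm → contributes +803.275 cm⁴
Total I = 2138.95 cm⁴.
For the y-axis: x̄ = 5.7 cm.
Repeating about the centroidal y-axis gives I_y = 173.218 cm⁴.
Polar second moment: J = I_x + I_y = 2312.17 cm⁴.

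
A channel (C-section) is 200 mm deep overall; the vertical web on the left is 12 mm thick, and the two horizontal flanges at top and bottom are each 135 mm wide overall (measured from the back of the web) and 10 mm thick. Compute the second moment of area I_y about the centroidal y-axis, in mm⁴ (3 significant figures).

I_y ≈ 8.67 × 10⁶ mm⁴

Split into non-overlapping primitives; take the origin at the lower-left of the bounding box.
Web: 12 × 200, A = 2 400 mm², x = 6 mm, Ī = 28 800 mm⁴.
Top flange (beyond web): 123 × 10, A = 1 230 mm², x = 73.5 mm, Ī = 1 550 723 mm⁴.
Bottom flange (beyond web): 123 × 10, A = 1 230 mm², x = 73.5 mm, Ī = 1 550 723 mm⁴.
Centroid: x̄ = ΣA·x / ΣA = 40.167 mm.
Transfer each piece to the centroidal y-axis using Ī + A·d² with d = x − 40.167:
  web: d = -34.167 mm → contributes +2 830 467 mm⁴
  top flange (beyond web): d = 33.333 mm → contributes +2 917 389 mm⁴
  bottom flange (beyond web): d = 33.333 mm → contributes +2 917 389 mm⁴
Total I = 8 665 245 mm⁴.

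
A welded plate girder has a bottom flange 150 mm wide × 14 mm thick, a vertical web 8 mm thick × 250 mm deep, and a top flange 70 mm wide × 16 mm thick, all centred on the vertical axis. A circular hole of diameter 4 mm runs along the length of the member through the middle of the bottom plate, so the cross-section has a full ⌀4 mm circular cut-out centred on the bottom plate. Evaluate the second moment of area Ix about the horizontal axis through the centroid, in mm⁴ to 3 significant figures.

Ix ≈ 6.36 × 10⁷ mm⁴

Treat the section as a set of non-overlapping primitives; coordinates are from the bounding-box lower-left.
Bottom plate: 150 × 14, A = 2 100 mm², y = 7 mm, Ī = 34 300 mm⁴.
Web plate: 8 × 250, A = 2 000 mm², y = 139 mm, Ī = 10 416 667 mm⁴.
Top plate: 70 × 16, A = 1 120 mm², y = 272 mm, Ī = 23 893 mm⁴.
Hole (subtracted): ⌀4, A = 12.566 mm², y = 7 mm, Ī = 12.566 mm⁴.
Centroid: ȳ = ΣA·y / ΣA = 114.69 mm.
Transfer each piece to the horizontal axis through the centroid using Ī + A·d² with d = y − 114.69:
  bottom plate: d = -107.69 mm → contributes +24 389 282 mm⁴
  web plate: d = 24.308 mm → contributes +11 598 405 mm⁴
  top plate: d = 157.31 mm → contributes +27 739 125 mm⁴
  hole: d = -107.69 mm → contributes −145 752 mm⁴
Total I = 63 581 060 mm⁴.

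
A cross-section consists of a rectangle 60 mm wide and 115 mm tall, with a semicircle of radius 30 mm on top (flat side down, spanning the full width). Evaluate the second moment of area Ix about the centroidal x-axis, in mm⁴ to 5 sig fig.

Break the section into simple shapes (no overlaps), measuring from the bottom-left corner of the bounding box.
Rectangular body: 60 × 115, A = 6 900 mm², y = 57.5 mm, Ī = 7 604 375 mm⁴.
Semicircular cap: semicircle r = 30, A = 1413.717 mm², y = 127.7324 mm, Ī = 88903.14 mm⁴.
Centroid: ȳ = ΣA·y / ΣA = 69.44276 mm.
Transfer each piece to the centroidal x-axis using Ī + A·d² with d = y − 69.44276:
  rectangular body: d = -11.94276 mm → contributes +8 588 518 mm⁴
  semicircular cap: d = 58.28964 mm → contributes +4 892 263 mm⁴
Total I = 13 480 781 mm⁴.

Ix ≈ 1.3481 × 10⁷ mm⁴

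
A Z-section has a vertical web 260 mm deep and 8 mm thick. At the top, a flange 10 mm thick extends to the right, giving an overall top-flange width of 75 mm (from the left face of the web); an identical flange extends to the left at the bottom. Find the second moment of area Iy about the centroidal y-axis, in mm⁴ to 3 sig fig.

Iy ≈ 2.40 × 10⁶ mm⁴

Decompose the section into non-overlapping parts with the origin at the bottom-left of its bounding rectangle.
Web: 8 × 260, A = 2 080 mm², x = 71 mm, Ī = 11 093 mm⁴.
Top flange (beyond web): 67 × 10, A = 670 mm², x = 108.5 mm, Ī = 250 636 mm⁴.
Bottom flange (beyond web): 67 × 10, A = 670 mm², x = 33.5 mm, Ī = 250 636 mm⁴.
Centroid: x̄ = ΣA·x / ΣA = 71 mm.
Transfer each piece to the centroidal y-axis using Ī + A·d² with d = x − 71:
  web: d = 0 mm → contributes +11 093 mm⁴
  top flange (beyond web): d = 37.5 mm → contributes +1 192 823 mm⁴
  bottom flange (beyond web): d = -37.5 mm → contributes +1 192 823 mm⁴
Total I = 2 396 740 mm⁴.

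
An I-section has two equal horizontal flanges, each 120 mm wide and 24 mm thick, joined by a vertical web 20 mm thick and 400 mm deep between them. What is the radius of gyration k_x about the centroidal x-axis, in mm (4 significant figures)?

k_x ≈ 163.1 mm

Break the section into simple shapes (no overlaps), measuring from the bottom-left corner of the bounding box.
Bottom flange: 120 × 24, A = 2 880 mm², y = 12 mm, Ī = 138 240 mm⁴.
Web: 20 × 400, A = 8 000 mm², y = 224 mm, Ī = 106 666 667 mm⁴.
Top flange: 120 × 24, A = 2 880 mm², y = 436 mm, Ī = 138 240 mm⁴.
By symmetry the centroid is at mid-height, ȳ = 224 mm.
Transfer each piece to the centroidal x-axis using Ī + A·d² with d = y − 224:
  bottom flange: d = -212 mm → contributes +129 576 960 mm⁴
  web: d = 0 mm → contributes +106 666 667 mm⁴
  top flange: d = 212 mm → contributes +129 576 960 mm⁴
Total I = 365 820 587 mm⁴.
Radius of gyration: k = √(I/A) = √(365 820 587 / 13 760) = 163.052 mm.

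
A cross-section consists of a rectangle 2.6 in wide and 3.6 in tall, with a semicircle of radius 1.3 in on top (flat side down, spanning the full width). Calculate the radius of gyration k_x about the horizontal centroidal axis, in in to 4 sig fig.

k_x ≈ 1.349 in

Decompose the section into non-overlapping parts with the origin at the bottom-left of its bounding rectangle.
Rectangular body: 2.6 × 3.6, A = 9.36 in², y = 1.8 in, Ī = 10.1088 in⁴.
Semicircular cap: semicircle r = 1.3, A = 2.65465 in², y = 4.15174 in, Ī = 0.313477 in⁴.
Centroid: ȳ = ΣA·y / ΣA = 2.31962 in.
Transfer each piece to the horizontal centroidal axis using Ī + A·d² with d = y − 2.31962:
  rectangular body: d = -0.519618 in → contributes +12.636 in⁴
  semicircular cap: d = 1.83212 in → contributes +9.22422 in⁴
Total I = 21.8602 in⁴.
Radius of gyration: k = √(I/A) = √(21.8602 / 12.0146) = 1.34888 in.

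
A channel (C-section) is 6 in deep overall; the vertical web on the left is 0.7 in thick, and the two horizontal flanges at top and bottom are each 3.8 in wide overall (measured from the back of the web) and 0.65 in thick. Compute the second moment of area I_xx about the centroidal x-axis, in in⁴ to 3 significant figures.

I_xx ≈ 41.6 in⁴

Split into non-overlapping primitives; take the origin at the lower-left of the bounding box.
Web: 0.7 × 6, A = 4.2 in², y = 3 in, Ī = 12.6 in⁴.
Top flange (beyond web): 3.1 × 0.65, A = 2.015 in², y = 5.675 in, Ī = 0.070945 in⁴.
Bottom flange (beyond web): 3.1 × 0.65, A = 2.015 in², y = 0.325 in, Ī = 0.070945 in⁴.
By symmetry the centroid is at mid-height, ȳ = 3 in.
Transfer each piece to the centroidal x-axis using Ī + A·d² with d = y − 3:
  web: d = 0 in → contributes +12.6 in⁴
  top flange (beyond web): d = 2.675 in → contributes +14.49 in⁴
  bottom flange (beyond web): d = -2.675 in → contributes +14.49 in⁴
Total I = 41.579 in⁴.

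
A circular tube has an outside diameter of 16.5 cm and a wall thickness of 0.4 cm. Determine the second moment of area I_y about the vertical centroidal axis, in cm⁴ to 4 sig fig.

I_y ≈ 655.9 cm⁴

Treat the section as a set of non-overlapping primitives; coordinates are from the bounding-box lower-left.
Outer circle: ⌀16.5, A = 213.825 cm², x = 8.25 cm, Ī = 3638.36 cm⁴.
Bore (subtracted): ⌀15.7, A = 193.593 cm², x = 8.25 cm, Ī = 2982.42 cm⁴.
By symmetry the centroid is at mid-width, x̄ = 8.25 cm.
All pieces are centred on the vertical centroidal axis, so I = ΣĪ (holes subtracted) = 655.942 cm⁴.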